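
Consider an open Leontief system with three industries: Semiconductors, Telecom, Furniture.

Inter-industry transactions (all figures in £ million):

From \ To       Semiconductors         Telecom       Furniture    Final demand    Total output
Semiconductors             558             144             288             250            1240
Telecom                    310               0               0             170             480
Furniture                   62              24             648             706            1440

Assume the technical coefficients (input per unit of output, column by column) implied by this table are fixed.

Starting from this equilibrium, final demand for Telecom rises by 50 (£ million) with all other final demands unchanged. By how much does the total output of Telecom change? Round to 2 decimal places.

Technical coefficients a_ij = z_ij / X_j:
  a_SS = 558/1240 = 0.45, a_TS = 310/1240 = 0.25, a_FS = 62/1240 = 0.05
  a_ST = 144/480 = 0.30, a_TT = 0/480 = 0.00, a_FT = 24/480 = 0.05
  a_SF = 288/1440 = 0.20, a_TF = 0/1440 = 0.00, a_FF = 648/1440 = 0.45
I − A =
  [   0.55    -0.30    -0.20]
  [  -0.25     1.00     0.00]
  [  -0.05    -0.05     0.55]
Cofactors of I−A, C_ij = (−1)^(i+j)·(minor ij) (rows/columns in the sector order above):
  C_11 = (1.00)(0.55) − (0.00)(-0.05) = 0.5500
  C_12 = −[(-0.25)(0.55) − (0.00)(-0.05)] = 0.1375
  C_13 = (-0.25)(-0.05) − (1.00)(-0.05) = 0.0625
  C_21 = −[(-0.30)(0.55) − (-0.20)(-0.05)] = 0.1750
  C_22 = (0.55)(0.55) − (-0.20)(-0.05) = 0.2925
  C_23 = −[(0.55)(-0.05) − (-0.30)(-0.05)] = 0.0425
  C_31 = (-0.30)(0.00) − (-0.20)(1.00) = 0.2000
  C_32 = −[(0.55)(0.00) − (-0.20)(-0.25)] = 0.0500
  C_33 = (0.55)(1.00) − (-0.30)(-0.25) = 0.4750
det(I−A) = Σ_j (I−A)_1j·C_1j = (0.55)(0.5500) + (-0.30)(0.1375) + (-0.20)(0.0625) = 0.24875
adj(I−A) = Cᵀ =
  [ 0.5500   0.1750   0.2000]
  [ 0.1375   0.2925   0.0500]
  [ 0.0625   0.0425   0.4750]
(I − A)⁻¹ = adj(I−A) / det(I−A) ≈
  [   2.2111     0.7035     0.8040]
  [   0.5528     1.1759     0.2010]
  [   0.2513     0.1709     1.9095]
Δx = (I − A)⁻¹ Δd with Δd having +50 in the Telecom component and 0 elsewhere.
So Δx_T = L_TT · (+50), where L_TT = adj(I−A)_TT / det(I−A) = 0.2925 / 0.24875.
Δx_T = 0.2925 × (+50) / 0.24875 = 14.625 / 0.24875 ≈ 58.79.

Δx_T = 58.79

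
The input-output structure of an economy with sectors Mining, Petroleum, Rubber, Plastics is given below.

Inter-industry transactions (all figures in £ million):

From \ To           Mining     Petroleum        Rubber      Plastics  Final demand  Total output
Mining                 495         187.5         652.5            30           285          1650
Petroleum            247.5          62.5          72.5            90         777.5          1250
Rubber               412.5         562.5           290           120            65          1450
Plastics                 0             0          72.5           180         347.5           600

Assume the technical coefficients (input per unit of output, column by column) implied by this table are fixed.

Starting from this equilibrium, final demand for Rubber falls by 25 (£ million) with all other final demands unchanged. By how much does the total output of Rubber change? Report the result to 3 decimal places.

Δx_3 = -46.547

Technical coefficients a_ij = z_ij / X_j:
  a_11 = 495/1650 = 0.30, a_21 = 247.5/1650 = 0.15, a_31 = 412.5/1650 = 0.25, a_41 = 0/1650 = 0.00
  a_12 = 187.5/1250 = 0.15, a_22 = 62.5/1250 = 0.05, a_32 = 562.5/1250 = 0.45, a_42 = 0/1250 = 0.00
  a_13 = 652.5/1450 = 0.45, a_23 = 72.5/1450 = 0.05, a_33 = 290/1450 = 0.20, a_43 = 72.5/1450 = 0.05
  a_14 = 30/600 = 0.05, a_24 = 90/600 = 0.15, a_34 = 120/600 = 0.20, a_44 = 180/600 = 0.30
I − A =
  [   0.70    -0.15    -0.45    -0.05]
  [  -0.15     0.95    -0.05    -0.15]
  [  -0.25    -0.45     0.80    -0.20]
  [   0.00     0.00    -0.05     0.70]
Compute the cofactors C_ij = (−1)^(i+j)·(3×3 minor ij) of I−A; the adjugate is their transpose:
adj(I−A) = Cᵀ =
  [ 0.503375   0.225375   0.308000   0.172250]
  [ 0.093125   0.305625   0.077375   0.094250]
  [ 0.213500   0.246750   0.449750   0.196625]
  [ 0.015250   0.017625   0.032125   0.359125]
det(I−A) = Σ_j (I−A)_1j·C_1j = (0.70)(0.503375) + (-0.15)(0.093125) + (-0.45)(0.213500) + (-0.05)(0.015250) = 0.24155625
(I − A)⁻¹ = adj(I−A) / det(I−A) ≈
  [   2.0839     0.9330     1.2751     0.7131]
  [   0.3855     1.2652     0.3203     0.3902]
  [   0.8839     1.0215     1.8619     0.8140]
  [   0.0631     0.0730     0.1330     1.4867]
Δx = (I − A)⁻¹ Δd with Δd having -25 in the Rubber component and 0 elsewhere.
So Δx_3 = L_33 · (-25), where L_33 = adj(I−A)_33 / det(I−A) = 0.449750 / 0.24155625.
Δx_3 = 0.449750 × (-25) / 0.24155625 = -11.24375 / 0.24155625 ≈ -46.547.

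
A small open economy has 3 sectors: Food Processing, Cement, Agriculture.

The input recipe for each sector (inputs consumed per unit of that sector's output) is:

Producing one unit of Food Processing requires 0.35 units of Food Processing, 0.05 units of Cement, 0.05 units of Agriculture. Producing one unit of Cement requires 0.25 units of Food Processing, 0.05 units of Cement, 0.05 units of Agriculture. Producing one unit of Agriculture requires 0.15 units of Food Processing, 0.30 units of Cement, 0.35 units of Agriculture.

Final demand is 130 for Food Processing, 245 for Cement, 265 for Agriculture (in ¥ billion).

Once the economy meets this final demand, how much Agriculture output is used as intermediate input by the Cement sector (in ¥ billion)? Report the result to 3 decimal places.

z_32 = 21.694

I − A =
  [   0.65    -0.25    -0.15]
  [  -0.05     0.95    -0.30]
  [  -0.05    -0.05     0.65]
Cofactors of I−A, C_ij = (−1)^(i+j)·(minor ij) (rows/columns in the sector order above):
  C_11 = (0.95)(0.65) − (-0.30)(-0.05) = 0.6025
  C_12 = −[(-0.05)(0.65) − (-0.30)(-0.05)] = 0.0475
  C_13 = (-0.05)(-0.05) − (0.95)(-0.05) = 0.0500
  C_21 = −[(-0.25)(0.65) − (-0.15)(-0.05)] = 0.1700
  C_22 = (0.65)(0.65) − (-0.15)(-0.05) = 0.4150
  C_23 = −[(0.65)(-0.05) − (-0.25)(-0.05)] = 0.0450
  C_31 = (-0.25)(-0.30) − (-0.15)(0.95) = 0.2175
  C_32 = −[(0.65)(-0.30) − (-0.15)(-0.05)] = 0.2025
  C_33 = (0.65)(0.95) − (-0.25)(-0.05) = 0.6050
det(I−A) = Σ_j (I−A)_1j·C_1j = (0.65)(0.6025) + (-0.25)(0.0475) + (-0.15)(0.0500) = 0.37225
adj(I−A) = Cᵀ =
  [ 0.6025   0.1700   0.2175]
  [ 0.0475   0.4150   0.2025]
  [ 0.0500   0.0450   0.6050]
(I − A)⁻¹ = adj(I−A) / det(I−A) ≈
  [   1.6185     0.4567     0.5843]
  [   0.1276     1.1148     0.5440]
  [   0.1343     0.1209     1.6253]
First solve x = (I − A)⁻¹ d = adj(I−A)·d / det(I−A); in particular x_2 = (0.0475·130 + 0.4150·245 + 0.2025·265) / 0.37225 = 161.5125 / 0.37225 ≈ 433.88180.
Intermediate flow from 3 to 2: z_32 = a_32 · x_2 = 0.05 × 161.5125 / 0.37225 = 8.075625 / 0.37225 ≈ 21.694.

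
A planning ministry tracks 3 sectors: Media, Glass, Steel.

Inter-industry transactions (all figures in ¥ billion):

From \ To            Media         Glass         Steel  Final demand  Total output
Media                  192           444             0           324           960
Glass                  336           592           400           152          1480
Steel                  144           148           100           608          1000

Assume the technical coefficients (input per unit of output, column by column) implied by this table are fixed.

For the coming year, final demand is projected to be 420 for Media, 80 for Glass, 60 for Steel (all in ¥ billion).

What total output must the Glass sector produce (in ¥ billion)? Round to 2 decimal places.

Technical coefficients a_ij = z_ij / X_j:
  a_11 = 192/960 = 0.20, a_21 = 336/960 = 0.35, a_31 = 144/960 = 0.15
  a_12 = 444/1480 = 0.30, a_22 = 592/1480 = 0.40, a_32 = 148/1480 = 0.10
  a_13 = 0/1000 = 0.00, a_23 = 400/1000 = 0.40, a_33 = 100/1000 = 0.10
I − A =
  [   0.80    -0.30     0.00]
  [  -0.35     0.60    -0.40]
  [  -0.15    -0.10     0.90]
Cofactors of I−A, C_ij = (−1)^(i+j)·(minor ij) (rows/columns in the sector order above):
  C_11 = (0.60)(0.90) − (-0.40)(-0.10) = 0.5000
  C_12 = −[(-0.35)(0.90) − (-0.40)(-0.15)] = 0.3750
  C_13 = (-0.35)(-0.10) − (0.60)(-0.15) = 0.1250
  C_21 = −[(-0.30)(0.90) − (0.00)(-0.10)] = 0.2700
  C_22 = (0.80)(0.90) − (0.00)(-0.15) = 0.7200
  C_23 = −[(0.80)(-0.10) − (-0.30)(-0.15)] = 0.1250
  C_31 = (-0.30)(-0.40) − (0.00)(0.60) = 0.1200
  C_32 = −[(0.80)(-0.40) − (0.00)(-0.35)] = 0.3200
  C_33 = (0.80)(0.60) − (-0.30)(-0.35) = 0.3750
det(I−A) = Σ_j (I−A)_1j·C_1j = (0.80)(0.5000) + (-0.30)(0.3750) + (0.00)(0.1250) = 0.2875
adj(I−A) = Cᵀ =
  [ 0.5000   0.2700   0.1200]
  [ 0.3750   0.7200   0.3200]
  [ 0.1250   0.1250   0.3750]
(I − A)⁻¹ = adj(I−A) / det(I−A) ≈
  [   1.7391     0.9391     0.4174]
  [   1.3043     2.5043     1.1130]
  [   0.4348     0.4348     1.3043]
x = (I − A)⁻¹ d = adj(I−A)·d / det(I−A), with det(I−A) = 0.2875:
  x_1 = (0.5000·420 + 0.2700·80 + 0.1200·60) / 0.2875 = 238.80 / 0.2875 ≈ 830.61
  x_2 = (0.3750·420 + 0.7200·80 + 0.3200·60) / 0.2875 = 234.30 / 0.2875 ≈ 814.96
  x_3 = (0.1250·420 + 0.1250·80 + 0.3750·60) / 0.2875 = 85.00 / 0.2875 ≈ 295.65

x_2 = 814.96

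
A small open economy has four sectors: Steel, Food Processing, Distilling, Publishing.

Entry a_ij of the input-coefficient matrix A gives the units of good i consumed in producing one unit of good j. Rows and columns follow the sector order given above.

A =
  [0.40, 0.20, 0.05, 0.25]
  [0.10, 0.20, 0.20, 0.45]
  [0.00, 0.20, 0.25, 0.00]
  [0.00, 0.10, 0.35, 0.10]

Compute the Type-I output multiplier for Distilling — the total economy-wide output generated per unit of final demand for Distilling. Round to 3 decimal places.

m_D = 3.874

I − A =
  [   0.60    -0.20    -0.05    -0.25]
  [  -0.10     0.80    -0.20    -0.45]
  [   0.00    -0.20     0.75     0.00]
  [   0.00    -0.10    -0.35     0.90]
Compute the cofactors C_ij = (−1)^(i+j)·(3×3 minor ij) of I−A; the adjugate is their transpose:
adj(I−A) = Cᵀ =
  [ 0.43875   0.18025   0.17625   0.21200]
  [ 0.06750   0.40500   0.21575   0.22125]
  [ 0.01800   0.10800   0.38450   0.05900]
  [ 0.01450   0.08700   0.17350   0.32000]
det(I−A) = Σ_j (I−A)_1j·C_1j = (0.60)(0.43875) + (-0.20)(0.06750) + (-0.05)(0.01800) + (-0.25)(0.01450) = 0.245225
(I − A)⁻¹ = adj(I−A) / det(I−A) ≈
  [   1.7892     0.7350     0.7187     0.8645]
  [   0.2753     1.6515     0.8798     0.9022]
  [   0.0734     0.4404     1.5679     0.2406]
  [   0.0591     0.3548     0.7075     1.3049]
The output multiplier for sector j is the column-j sum of the Leontief inverse (I − A)⁻¹ = adj(I−A) / det(I−A).
Column D of adj(I−A): (0.17625, 0.21575, 0.38450, 0.17350); det(I−A) = 0.245225.
m_D = (0.17625 + 0.21575 + 0.38450 + 0.17350) / 0.245225 = 0.95 / 0.245225 ≈ 3.874.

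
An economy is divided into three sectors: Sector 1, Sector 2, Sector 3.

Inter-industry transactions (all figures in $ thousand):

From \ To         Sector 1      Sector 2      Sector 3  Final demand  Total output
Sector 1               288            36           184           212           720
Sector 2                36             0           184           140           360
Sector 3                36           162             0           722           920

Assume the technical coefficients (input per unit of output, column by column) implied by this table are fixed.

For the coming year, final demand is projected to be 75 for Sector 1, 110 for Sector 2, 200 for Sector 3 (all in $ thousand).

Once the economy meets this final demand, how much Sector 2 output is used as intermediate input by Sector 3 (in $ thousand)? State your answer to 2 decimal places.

Technical coefficients a_ij = z_ij / X_j:
  a_11 = 288/720 = 0.40, a_21 = 36/720 = 0.05, a_31 = 36/720 = 0.05
  a_12 = 36/360 = 0.10, a_22 = 0/360 = 0.00, a_32 = 162/360 = 0.45
  a_13 = 184/920 = 0.20, a_23 = 184/920 = 0.20, a_33 = 0/920 = 0.00
I − A =
  [   0.60    -0.10    -0.20]
  [  -0.05     1.00    -0.20]
  [  -0.05    -0.45     1.00]
Cofactors of I−A, C_ij = (−1)^(i+j)·(minor ij) (rows/columns in the sector order above):
  C_11 = (1.00)(1.00) − (-0.20)(-0.45) = 0.9100
  C_12 = −[(-0.05)(1.00) − (-0.20)(-0.05)] = 0.0600
  C_13 = (-0.05)(-0.45) − (1.00)(-0.05) = 0.0725
  C_21 = −[(-0.10)(1.00) − (-0.20)(-0.45)] = 0.1900
  C_22 = (0.60)(1.00) − (-0.20)(-0.05) = 0.5900
  C_23 = −[(0.60)(-0.45) − (-0.10)(-0.05)] = 0.2750
  C_31 = (-0.10)(-0.20) − (-0.20)(1.00) = 0.2200
  C_32 = −[(0.60)(-0.20) − (-0.20)(-0.05)] = 0.1300
  C_33 = (0.60)(1.00) − (-0.10)(-0.05) = 0.5950
det(I−A) = Σ_j (I−A)_1j·C_1j = (0.60)(0.9100) + (-0.10)(0.0600) + (-0.20)(0.0725) = 0.5255
adj(I−A) = Cᵀ =
  [ 0.9100   0.1900   0.2200]
  [ 0.0600   0.5900   0.1300]
  [ 0.0725   0.2750   0.5950]
(I − A)⁻¹ = adj(I−A) / det(I−A) ≈
  [   1.7317     0.3616     0.4186]
  [   0.1142     1.1227     0.2474]
  [   0.1380     0.5233     1.1323]
First solve x = (I − A)⁻¹ d = adj(I−A)·d / det(I−A); in particular x_3 = (0.0725·75 + 0.2750·110 + 0.5950·200) / 0.5255 = 154.6875 / 0.5255 ≈ 294.3625.
Intermediate flow from 2 to 3: z_23 = a_23 · x_3 = 0.20 × 154.6875 / 0.5255 = 30.9375 / 0.5255 ≈ 58.87.

z_23 = 58.87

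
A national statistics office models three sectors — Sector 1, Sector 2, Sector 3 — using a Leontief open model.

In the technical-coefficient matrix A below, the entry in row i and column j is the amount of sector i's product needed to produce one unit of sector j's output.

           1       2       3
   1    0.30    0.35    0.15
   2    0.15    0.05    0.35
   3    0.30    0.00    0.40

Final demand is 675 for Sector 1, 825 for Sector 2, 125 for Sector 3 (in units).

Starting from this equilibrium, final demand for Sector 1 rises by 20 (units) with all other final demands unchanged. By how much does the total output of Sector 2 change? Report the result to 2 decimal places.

I − A =
  [   0.70    -0.35    -0.15]
  [  -0.15     0.95    -0.35]
  [  -0.30     0.00     0.60]
Cofactors of I−A, C_ij = (−1)^(i+j)·(minor ij) (rows/columns in the sector order above):
  C_11 = (0.95)(0.60) − (-0.35)(0.00) = 0.5700
  C_12 = −[(-0.15)(0.60) − (-0.35)(-0.30)] = 0.1950
  C_13 = (-0.15)(0.00) − (0.95)(-0.30) = 0.2850
  C_21 = −[(-0.35)(0.60) − (-0.15)(0.00)] = 0.2100
  C_22 = (0.70)(0.60) − (-0.15)(-0.30) = 0.3750
  C_23 = −[(0.70)(0.00) − (-0.35)(-0.30)] = 0.1050
  C_31 = (-0.35)(-0.35) − (-0.15)(0.95) = 0.2650
  C_32 = −[(0.70)(-0.35) − (-0.15)(-0.15)] = 0.2675
  C_33 = (0.70)(0.95) − (-0.35)(-0.15) = 0.6125
det(I−A) = Σ_j (I−A)_1j·C_1j = (0.70)(0.5700) + (-0.35)(0.1950) + (-0.15)(0.2850) = 0.2880
adj(I−A) = Cᵀ =
  [ 0.5700   0.2100   0.2650]
  [ 0.1950   0.3750   0.2675]
  [ 0.2850   0.1050   0.6125]
(I − A)⁻¹ = adj(I−A) / det(I−A) ≈
  [   1.9792     0.7292     0.9201]
  [   0.6771     1.3021     0.9288]
  [   0.9896     0.3646     2.1267]
Δx = (I − A)⁻¹ Δd with Δd having +20 in the Sector 1 component and 0 elsewhere.
So Δx_2 = L_21 · (+20), where L_21 = adj(I−A)_21 / det(I−A) = 0.1950 / 0.2880.
Δx_2 = 0.1950 × (+20) / 0.2880 = 3.90 / 0.2880 ≈ 13.54.

Δx_2 = 13.54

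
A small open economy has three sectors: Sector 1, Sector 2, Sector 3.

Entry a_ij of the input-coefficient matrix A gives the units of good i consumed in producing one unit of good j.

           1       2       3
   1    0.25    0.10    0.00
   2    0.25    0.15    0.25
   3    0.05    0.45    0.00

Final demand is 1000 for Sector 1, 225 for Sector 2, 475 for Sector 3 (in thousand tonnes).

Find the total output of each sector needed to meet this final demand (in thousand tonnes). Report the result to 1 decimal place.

x_1 = 1465.0, x_2 = 987.5, x_3 = 992.6

I − A =
  [   0.75    -0.10     0.00]
  [  -0.25     0.85    -0.25]
  [  -0.05    -0.45     1.00]
Cofactors of I−A, C_ij = (−1)^(i+j)·(minor ij) (rows/columns in the sector order above):
  C_11 = (0.85)(1.00) − (-0.25)(-0.45) = 0.7375
  C_12 = −[(-0.25)(1.00) − (-0.25)(-0.05)] = 0.2625
  C_13 = (-0.25)(-0.45) − (0.85)(-0.05) = 0.1550
  C_21 = −[(-0.10)(1.00) − (0.00)(-0.45)] = 0.1000
  C_22 = (0.75)(1.00) − (0.00)(-0.05) = 0.7500
  C_23 = −[(0.75)(-0.45) − (-0.10)(-0.05)] = 0.3425
  C_31 = (-0.10)(-0.25) − (0.00)(0.85) = 0.0250
  C_32 = −[(0.75)(-0.25) − (0.00)(-0.25)] = 0.1875
  C_33 = (0.75)(0.85) − (-0.10)(-0.25) = 0.6125
det(I−A) = Σ_j (I−A)_1j·C_1j = (0.75)(0.7375) + (-0.10)(0.2625) + (0.00)(0.1550) = 0.526875
adj(I−A) = Cᵀ =
  [ 0.7375   0.1000   0.0250]
  [ 0.2625   0.7500   0.1875]
  [ 0.1550   0.3425   0.6125]
(I − A)⁻¹ = adj(I−A) / det(I−A) ≈
  [   1.3998     0.1898     0.0474]
  [   0.4982     1.4235     0.3559]
  [   0.2942     0.6501     1.1625]
x = (I − A)⁻¹ d = adj(I−A)·d / det(I−A), with det(I−A) = 0.526875:
  x_1 = (0.7375·1000 + 0.1000·225 + 0.0250·475) / 0.526875 = 771.875 / 0.526875 ≈ 1465.0
  x_2 = (0.2625·1000 + 0.7500·225 + 0.1875·475) / 0.526875 = 520.3125 / 0.526875 ≈ 987.5
  x_3 = (0.1550·1000 + 0.3425·225 + 0.6125·475) / 0.526875 = 523.00 / 0.526875 ≈ 992.6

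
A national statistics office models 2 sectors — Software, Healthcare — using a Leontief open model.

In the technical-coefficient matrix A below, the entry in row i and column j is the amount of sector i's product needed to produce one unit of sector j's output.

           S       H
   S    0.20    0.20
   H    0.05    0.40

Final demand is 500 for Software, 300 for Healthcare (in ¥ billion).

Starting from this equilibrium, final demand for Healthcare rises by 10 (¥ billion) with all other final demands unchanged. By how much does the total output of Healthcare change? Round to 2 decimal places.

I − A =
  [   0.80    -0.20]
  [  -0.05     0.60]
det(I−A) = (0.80)(0.60) − (-0.20)(-0.05) = 0.4700
adj(I−A) = [[0.60, 0.20], [0.05, 0.80]]
(I − A)⁻¹ = adj(I−A) / det(I−A) ≈
  [   1.2766     0.4255]
  [   0.1064     1.7021]
Δx = (I − A)⁻¹ Δd with Δd having +10 in the Healthcare component and 0 elsewhere.
So Δx_H = L_HH · (+10), where L_HH = adj(I−A)_HH / det(I−A) = 0.80 / 0.4700.
Δx_H = 0.80 × (+10) / 0.4700 = 8.00 / 0.4700 ≈ 17.02.

Δx_H = 17.02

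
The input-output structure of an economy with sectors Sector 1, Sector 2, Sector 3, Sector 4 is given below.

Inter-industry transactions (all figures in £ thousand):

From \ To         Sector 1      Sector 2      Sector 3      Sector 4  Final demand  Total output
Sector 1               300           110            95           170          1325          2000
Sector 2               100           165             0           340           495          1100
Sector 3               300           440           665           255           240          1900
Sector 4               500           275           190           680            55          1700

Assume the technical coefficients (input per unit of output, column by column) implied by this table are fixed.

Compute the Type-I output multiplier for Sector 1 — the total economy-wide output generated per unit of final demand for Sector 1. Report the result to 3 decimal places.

m_1 = 3.017

Technical coefficients a_ij = z_ij / X_j:
  a_11 = 300/2000 = 0.15, a_21 = 100/2000 = 0.05, a_31 = 300/2000 = 0.15, a_41 = 500/2000 = 0.25
  a_12 = 110/1100 = 0.10, a_22 = 165/1100 = 0.15, a_32 = 440/1100 = 0.40, a_42 = 275/1100 = 0.25
  a_13 = 95/1900 = 0.05, a_23 = 0/1900 = 0.00, a_33 = 665/1900 = 0.35, a_43 = 190/1900 = 0.10
  a_14 = 170/1700 = 0.10, a_24 = 340/1700 = 0.20, a_34 = 255/1700 = 0.15, a_44 = 680/1700 = 0.40
I − A =
  [   0.85    -0.10    -0.05    -0.10]
  [  -0.05     0.85     0.00    -0.20]
  [  -0.15    -0.40     0.65    -0.15]
  [  -0.25    -0.25    -0.10     0.60]
Compute the cofactors C_ij = (−1)^(i+j)·(3×3 minor ij) of I−A; the adjugate is their transpose:
adj(I−A) = Cᵀ =
  [ 0.278250   0.071625   0.033500   0.078625]
  [ 0.054250   0.294625   0.021500   0.112625]
  [ 0.134750   0.242375   0.360500   0.193375]
  [ 0.161000   0.193000   0.083000   0.459000]
det(I−A) = Σ_j (I−A)_1j·C_1j = (0.85)(0.278250) + (-0.10)(0.054250) + (-0.05)(0.134750) + (-0.10)(0.161000) = 0.20825
(I − A)⁻¹ = adj(I−A) / det(I−A) ≈
  [   1.3361     0.3439     0.1609     0.3776]
  [   0.2605     1.4148     0.1032     0.5408]
  [   0.6471     1.1639     1.7311     0.9286]
  [   0.7731     0.9268     0.3986     2.2041]
The output multiplier for sector j is the column-j sum of the Leontief inverse (I − A)⁻¹ = adj(I−A) / det(I−A).
Column 1 of adj(I−A): (0.278250, 0.054250, 0.134750, 0.161000); det(I−A) = 0.20825.
m_1 = (0.278250 + 0.054250 + 0.134750 + 0.161000) / 0.20825 = 0.62825 / 0.20825 ≈ 3.017.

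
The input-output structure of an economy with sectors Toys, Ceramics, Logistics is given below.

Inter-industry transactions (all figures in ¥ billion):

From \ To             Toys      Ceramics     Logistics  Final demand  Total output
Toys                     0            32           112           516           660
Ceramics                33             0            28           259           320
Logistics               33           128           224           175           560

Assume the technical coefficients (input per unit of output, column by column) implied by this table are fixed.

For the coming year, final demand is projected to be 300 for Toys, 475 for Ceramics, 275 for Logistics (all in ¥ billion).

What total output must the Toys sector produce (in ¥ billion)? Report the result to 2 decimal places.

x_T = 527.54

Technical coefficients a_ij = z_ij / X_j:
  a_TT = 0/660 = 0.00, a_CT = 33/660 = 0.05, a_LT = 33/660 = 0.05
  a_TC = 32/320 = 0.10, a_CC = 0/320 = 0.00, a_LC = 128/320 = 0.40
  a_TL = 112/560 = 0.20, a_CL = 28/560 = 0.05, a_LL = 224/560 = 0.40
I − A =
  [   1.00    -0.10    -0.20]
  [  -0.05     1.00    -0.05]
  [  -0.05    -0.40     0.60]
Cofactors of I−A, C_ij = (−1)^(i+j)·(minor ij) (rows/columns in the sector order above):
  C_11 = (1.00)(0.60) − (-0.05)(-0.40) = 0.5800
  C_12 = −[(-0.05)(0.60) − (-0.05)(-0.05)] = 0.0325
  C_13 = (-0.05)(-0.40) − (1.00)(-0.05) = 0.0700
  C_21 = −[(-0.10)(0.60) − (-0.20)(-0.40)] = 0.1400
  C_22 = (1.00)(0.60) − (-0.20)(-0.05) = 0.5900
  C_23 = −[(1.00)(-0.40) − (-0.10)(-0.05)] = 0.4050
  C_31 = (-0.10)(-0.05) − (-0.20)(1.00) = 0.2050
  C_32 = −[(1.00)(-0.05) − (-0.20)(-0.05)] = 0.0600
  C_33 = (1.00)(1.00) − (-0.10)(-0.05) = 0.9950
det(I−A) = Σ_j (I−A)_1j·C_1j = (1.00)(0.5800) + (-0.10)(0.0325) + (-0.20)(0.0700) = 0.56275
adj(I−A) = Cᵀ =
  [ 0.5800   0.1400   0.2050]
  [ 0.0325   0.5900   0.0600]
  [ 0.0700   0.4050   0.9950]
(I − A)⁻¹ = adj(I−A) / det(I−A) ≈
  [   1.0307     0.2488     0.3643]
  [   0.0578     1.0484     0.1066]
  [   0.1244     0.7197     1.7681]
x = (I − A)⁻¹ d = adj(I−A)·d / det(I−A), with det(I−A) = 0.56275:
  x_T = (0.5800·300 + 0.1400·475 + 0.2050·275) / 0.56275 = 296.875 / 0.56275 ≈ 527.54
  x_C = (0.0325·300 + 0.5900·475 + 0.0600·275) / 0.56275 = 306.50 / 0.56275 ≈ 544.65
  x_L = (0.0700·300 + 0.4050·475 + 0.9950·275) / 0.56275 = 487.00 / 0.56275 ≈ 865.39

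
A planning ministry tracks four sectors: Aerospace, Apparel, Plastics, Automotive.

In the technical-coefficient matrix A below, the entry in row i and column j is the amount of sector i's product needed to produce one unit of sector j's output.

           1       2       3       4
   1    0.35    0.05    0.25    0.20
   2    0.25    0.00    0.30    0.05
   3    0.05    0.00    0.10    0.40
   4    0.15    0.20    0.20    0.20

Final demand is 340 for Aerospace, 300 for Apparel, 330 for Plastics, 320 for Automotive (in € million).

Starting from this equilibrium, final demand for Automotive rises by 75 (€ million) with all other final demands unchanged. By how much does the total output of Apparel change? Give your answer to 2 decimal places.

Δx_2 = 42.60

I − A =
  [   0.65    -0.05    -0.25    -0.20]
  [  -0.25     1.00    -0.30    -0.05]
  [  -0.05     0.00     0.90    -0.40]
  [  -0.15    -0.20    -0.20     0.80]
Compute the cofactors C_ij = (−1)^(i+j)·(3×3 minor ij) of I−A; the adjugate is their transpose:
adj(I−A) = Cᵀ =
  [ 0.607000   0.088000   0.262000   0.288250]
  [ 0.197250   0.362000   0.215375   0.179625]
  [ 0.119500   0.059000   0.463125   0.265125]
  [ 0.193000   0.121750   0.218750   0.560500]
det(I−A) = Σ_j (I−A)_1j·C_1j = (0.65)(0.607000) + (-0.05)(0.197250) + (-0.25)(0.119500) + (-0.20)(0.193000) = 0.3162125
(I − A)⁻¹ = adj(I−A) / det(I−A) ≈
  [   1.9196     0.2783     0.8286     0.9116]
  [   0.6238     1.1448     0.6811     0.5681]
  [   0.3779     0.1866     1.4646     0.8384]
  [   0.6103     0.3850     0.6918     1.7725]
Δx = (I − A)⁻¹ Δd with Δd having +75 in the Automotive component and 0 elsewhere.
So Δx_2 = L_24 · (+75), where L_24 = adj(I−A)_24 / det(I−A) = 0.179625 / 0.3162125.
Δx_2 = 0.179625 × (+75) / 0.3162125 = 13.471875 / 0.3162125 ≈ 42.60.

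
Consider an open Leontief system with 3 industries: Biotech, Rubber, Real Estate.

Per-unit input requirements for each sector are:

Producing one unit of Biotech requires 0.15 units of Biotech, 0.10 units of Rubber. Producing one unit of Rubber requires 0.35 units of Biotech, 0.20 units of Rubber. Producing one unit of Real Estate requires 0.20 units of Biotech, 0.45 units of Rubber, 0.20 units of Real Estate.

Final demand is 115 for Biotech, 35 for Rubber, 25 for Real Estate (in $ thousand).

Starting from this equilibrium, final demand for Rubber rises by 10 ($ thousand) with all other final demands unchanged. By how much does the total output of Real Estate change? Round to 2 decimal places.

Δx_3 = 0.00

I − A =
  [   0.85    -0.35    -0.20]
  [  -0.10     0.80    -0.45]
  [   0.00     0.00     0.80]
Cofactors of I−A, C_ij = (−1)^(i+j)·(minor ij) (rows/columns in the sector order above):
  C_11 = (0.80)(0.80) − (-0.45)(0.00) = 0.6400
  C_12 = −[(-0.10)(0.80) − (-0.45)(0.00)] = 0.0800
  C_13 = (-0.10)(0.00) − (0.80)(0.00) = 0.0000
  C_21 = −[(-0.35)(0.80) − (-0.20)(0.00)] = 0.2800
  C_22 = (0.85)(0.80) − (-0.20)(0.00) = 0.6800
  C_23 = −[(0.85)(0.00) − (-0.35)(0.00)] = 0.0000
  C_31 = (-0.35)(-0.45) − (-0.20)(0.80) = 0.3175
  C_32 = −[(0.85)(-0.45) − (-0.20)(-0.10)] = 0.4025
  C_33 = (0.85)(0.80) − (-0.35)(-0.10) = 0.6450
det(I−A) = Σ_j (I−A)_1j·C_1j = (0.85)(0.6400) + (-0.35)(0.0800) + (-0.20)(0.0000) = 0.5160
adj(I−A) = Cᵀ =
  [ 0.6400   0.2800   0.3175]
  [ 0.0800   0.6800   0.4025]
  [ 0.0000   0.0000   0.6450]
(I − A)⁻¹ = adj(I−A) / det(I−A) ≈
  [   1.2403     0.5426     0.6153]
  [   0.1550     1.3178     0.7800]
  [   0.0000     0.0000     1.2500]
Δx = (I − A)⁻¹ Δd with Δd having +10 in the Rubber component and 0 elsewhere.
So Δx_3 = L_32 · (+10), where L_32 = adj(I−A)_32 / det(I−A) = 0.0000 / 0.5160.
Δx_3 = 0.0000 × (+10) / 0.5160 = 0.00 / 0.5160 = 0.00.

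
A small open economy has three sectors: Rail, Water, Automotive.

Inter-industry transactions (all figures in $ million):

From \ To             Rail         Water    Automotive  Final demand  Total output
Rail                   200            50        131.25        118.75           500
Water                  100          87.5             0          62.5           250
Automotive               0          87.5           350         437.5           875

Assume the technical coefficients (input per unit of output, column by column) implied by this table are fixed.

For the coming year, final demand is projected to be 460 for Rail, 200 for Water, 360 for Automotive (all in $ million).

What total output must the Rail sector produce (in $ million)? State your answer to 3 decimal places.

Technical coefficients a_ij = z_ij / X_j:
  a_RR = 200/500 = 0.40, a_WR = 100/500 = 0.20, a_AR = 0/500 = 0.00
  a_RW = 50/250 = 0.20, a_WW = 87.5/250 = 0.35, a_AW = 87.5/250 = 0.35
  a_RA = 131.25/875 = 0.15, a_WA = 0/875 = 0.00, a_AA = 350/875 = 0.40
I − A =
  [   0.60    -0.20    -0.15]
  [  -0.20     0.65     0.00]
  [   0.00    -0.35     0.60]
Cofactors of I−A, C_ij = (−1)^(i+j)·(minor ij) (rows/columns in the sector order above):
  C_11 = (0.65)(0.60) − (0.00)(-0.35) = 0.3900
  C_12 = −[(-0.20)(0.60) − (0.00)(0.00)] = 0.1200
  C_13 = (-0.20)(-0.35) − (0.65)(0.00) = 0.0700
  C_21 = −[(-0.20)(0.60) − (-0.15)(-0.35)] = 0.1725
  C_22 = (0.60)(0.60) − (-0.15)(0.00) = 0.3600
  C_23 = −[(0.60)(-0.35) − (-0.20)(0.00)] = 0.2100
  C_31 = (-0.20)(0.00) − (-0.15)(0.65) = 0.0975
  C_32 = −[(0.60)(0.00) − (-0.15)(-0.20)] = 0.0300
  C_33 = (0.60)(0.65) − (-0.20)(-0.20) = 0.3500
det(I−A) = Σ_j (I−A)_1j·C_1j = (0.60)(0.3900) + (-0.20)(0.1200) + (-0.15)(0.0700) = 0.1995
adj(I−A) = Cᵀ =
  [ 0.3900   0.1725   0.0975]
  [ 0.1200   0.3600   0.0300]
  [ 0.0700   0.2100   0.3500]
(I − A)⁻¹ = adj(I−A) / det(I−A) ≈
  [   1.9549     0.8647     0.4887]
  [   0.6015     1.8045     0.1504]
  [   0.3509     1.0526     1.7544]
x = (I − A)⁻¹ d = adj(I−A)·d / det(I−A), with det(I−A) = 0.1995:
  x_R = (0.3900·460 + 0.1725·200 + 0.0975·360) / 0.1995 = 249.00 / 0.1995 ≈ 1248.120
  x_W = (0.1200·460 + 0.3600·200 + 0.0300·360) / 0.1995 = 138.00 / 0.1995 ≈ 691.729
  x_A = (0.0700·460 + 0.2100·200 + 0.3500·360) / 0.1995 = 200.20 / 0.1995 ≈ 1003.509

x_R = 1248.120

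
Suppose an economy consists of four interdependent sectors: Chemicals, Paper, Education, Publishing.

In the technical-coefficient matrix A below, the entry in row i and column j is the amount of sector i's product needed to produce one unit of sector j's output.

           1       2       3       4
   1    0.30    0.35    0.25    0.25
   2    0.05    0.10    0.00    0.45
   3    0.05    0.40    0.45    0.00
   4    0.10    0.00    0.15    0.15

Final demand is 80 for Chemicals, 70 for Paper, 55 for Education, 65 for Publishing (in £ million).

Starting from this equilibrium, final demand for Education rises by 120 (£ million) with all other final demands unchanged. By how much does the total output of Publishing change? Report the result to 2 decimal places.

I − A =
  [   0.70    -0.35    -0.25    -0.25]
  [  -0.05     0.90     0.00    -0.45]
  [  -0.05    -0.40     0.55     0.00]
  [  -0.10     0.00    -0.15     0.85]
Compute the cofactors C_ij = (−1)^(i+j)·(3×3 minor ij) of I−A; the adjugate is their transpose:
adj(I−A) = Cᵀ =
  [ 0.393750   0.263625   0.248625   0.255375]
  [ 0.051500   0.301000   0.071000   0.174500]
  [ 0.073250   0.242875   0.482375   0.150125]
  [ 0.059250   0.073875   0.114375   0.320625]
det(I−A) = Σ_j (I−A)_1j·C_1j = (0.70)(0.393750) + (-0.35)(0.051500) + (-0.25)(0.073250) + (-0.25)(0.059250) = 0.224475
(I − A)⁻¹ = adj(I−A) / det(I−A) ≈
  [   1.7541     1.1744     1.1076     1.1377]
  [   0.2294     1.3409     0.3163     0.7774]
  [   0.3263     1.0820     2.1489     0.6688]
  [   0.2639     0.3291     0.5095     1.4283]
Δx = (I − A)⁻¹ Δd with Δd having +120 in the Education component and 0 elsewhere.
So Δx_4 = L_43 · (+120), where L_43 = adj(I−A)_43 / det(I−A) = 0.114375 / 0.224475.
Δx_4 = 0.114375 × (+120) / 0.224475 = 13.725 / 0.224475 ≈ 61.14.

Δx_4 = 61.14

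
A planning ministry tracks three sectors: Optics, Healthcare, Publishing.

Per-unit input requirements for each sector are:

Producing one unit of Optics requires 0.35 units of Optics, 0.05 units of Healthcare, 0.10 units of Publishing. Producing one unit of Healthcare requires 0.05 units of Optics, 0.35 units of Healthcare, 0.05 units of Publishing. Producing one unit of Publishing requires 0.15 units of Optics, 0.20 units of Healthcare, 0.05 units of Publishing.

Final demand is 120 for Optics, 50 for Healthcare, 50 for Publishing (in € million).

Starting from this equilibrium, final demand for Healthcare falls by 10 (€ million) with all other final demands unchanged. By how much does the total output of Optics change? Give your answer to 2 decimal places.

I − A =
  [   0.65    -0.05    -0.15]
  [  -0.05     0.65    -0.20]
  [  -0.10    -0.05     0.95]
Cofactors of I−A, C_ij = (−1)^(i+j)·(minor ij) (rows/columns in the sector order above):
  C_11 = (0.65)(0.95) − (-0.20)(-0.05) = 0.6075
  C_12 = −[(-0.05)(0.95) − (-0.20)(-0.10)] = 0.0675
  C_13 = (-0.05)(-0.05) − (0.65)(-0.10) = 0.0675
  C_21 = −[(-0.05)(0.95) − (-0.15)(-0.05)] = 0.0550
  C_22 = (0.65)(0.95) − (-0.15)(-0.10) = 0.6025
  C_23 = −[(0.65)(-0.05) − (-0.05)(-0.10)] = 0.0375
  C_31 = (-0.05)(-0.20) − (-0.15)(0.65) = 0.1075
  C_32 = −[(0.65)(-0.20) − (-0.15)(-0.05)] = 0.1375
  C_33 = (0.65)(0.65) − (-0.05)(-0.05) = 0.4200
det(I−A) = Σ_j (I−A)_1j·C_1j = (0.65)(0.6075) + (-0.05)(0.0675) + (-0.15)(0.0675) = 0.381375
adj(I−A) = Cᵀ =
  [ 0.6075   0.0550   0.1075]
  [ 0.0675   0.6025   0.1375]
  [ 0.0675   0.0375   0.4200]
(I − A)⁻¹ = adj(I−A) / det(I−A) ≈
  [   1.5929     0.1442     0.2819]
  [   0.1770     1.5798     0.3605]
  [   0.1770     0.0983     1.1013]
Δx = (I − A)⁻¹ Δd with Δd having -10 in the Healthcare component and 0 elsewhere.
So Δx_1 = L_12 · (-10), where L_12 = adj(I−A)_12 / det(I−A) = 0.0550 / 0.381375.
Δx_1 = 0.0550 × (-10) / 0.381375 = -0.55 / 0.381375 ≈ -1.44.

Δx_1 = -1.44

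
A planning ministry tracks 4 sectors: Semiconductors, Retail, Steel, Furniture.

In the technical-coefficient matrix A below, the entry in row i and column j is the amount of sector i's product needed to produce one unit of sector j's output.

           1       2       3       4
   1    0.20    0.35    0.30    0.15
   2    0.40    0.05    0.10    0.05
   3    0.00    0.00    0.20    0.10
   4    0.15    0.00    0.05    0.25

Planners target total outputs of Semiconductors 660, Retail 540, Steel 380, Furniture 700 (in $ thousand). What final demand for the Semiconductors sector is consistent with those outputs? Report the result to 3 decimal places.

d_1 = 120.000

I − A =
  [   0.80    -0.35    -0.30    -0.15]
  [  -0.40     0.95    -0.10    -0.05]
  [   0.00     0.00     0.80    -0.10]
  [  -0.15     0.00    -0.05     0.75]
d = (I − A) x:
  d_1 = (+0.80)·660 + (-0.35)·540 + (-0.30)·380 + (-0.15)·700 = 120.000
  d_2 = (-0.40)·660 + (+0.95)·540 + (-0.10)·380 + (-0.05)·700 = 176.000
  d_3 = (+0.00)·660 + (+0.00)·540 + (+0.80)·380 + (-0.10)·700 = 234.000
  d_4 = (-0.15)·660 + (+0.00)·540 + (-0.05)·380 + (+0.75)·700 = 407.000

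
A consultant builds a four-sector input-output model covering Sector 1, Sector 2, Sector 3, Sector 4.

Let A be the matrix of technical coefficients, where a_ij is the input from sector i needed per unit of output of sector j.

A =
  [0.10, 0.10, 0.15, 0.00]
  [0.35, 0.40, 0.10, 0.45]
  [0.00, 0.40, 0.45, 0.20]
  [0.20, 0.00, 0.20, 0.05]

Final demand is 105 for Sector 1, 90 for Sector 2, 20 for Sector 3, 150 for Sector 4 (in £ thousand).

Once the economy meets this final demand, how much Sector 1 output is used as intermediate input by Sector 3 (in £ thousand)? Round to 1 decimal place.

I − A =
  [   0.90    -0.10    -0.15     0.00]
  [  -0.35     0.60    -0.10    -0.45]
  [   0.00    -0.40     0.55    -0.20]
  [  -0.20     0.00    -0.20     0.95]
Compute the cofactors C_ij = (−1)^(i+j)·(3×3 minor ij) of I−A; the adjugate is their transpose:
adj(I−A) = Cᵀ =
  [ 0.215500   0.105250   0.104000   0.071750]
  [ 0.222375   0.428250   0.229875   0.251250]
  [ 0.193000   0.346000   0.470750   0.263000]
  [ 0.086000   0.095000   0.121000   0.220750]
det(I−A) = Σ_j (I−A)_1j·C_1j = (0.90)(0.215500) + (-0.10)(0.222375) + (-0.15)(0.193000) + (0.00)(0.086000) = 0.1427625
(I − A)⁻¹ = adj(I−A) / det(I−A) ≈
  [   1.5095     0.7372     0.7285     0.5026]
  [   1.5577     2.9997     1.6102     1.7599]
  [   1.3519     2.4236     3.2974     1.8422]
  [   0.6024     0.6654     0.8476     1.5463]
First solve x = (I − A)⁻¹ d = adj(I−A)·d / det(I−A); in particular x_3 = (0.193000·105 + 0.346000·90 + 0.470750·20 + 0.263000·150) / 0.1427625 = 100.27 / 0.1427625 ≈ 702.355.
Intermediate flow from 1 to 3: z_13 = a_13 · x_3 = 0.15 × 100.27 / 0.1427625 = 15.0405 / 0.1427625 ≈ 105.4.

z_13 = 105.4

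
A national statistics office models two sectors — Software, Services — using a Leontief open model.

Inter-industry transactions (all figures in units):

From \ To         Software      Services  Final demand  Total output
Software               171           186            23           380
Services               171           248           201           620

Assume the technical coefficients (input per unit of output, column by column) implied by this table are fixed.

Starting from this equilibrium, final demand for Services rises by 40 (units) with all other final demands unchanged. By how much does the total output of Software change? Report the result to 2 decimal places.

Δx_1 = 61.54

Technical coefficients a_ij = z_ij / X_j:
  a_11 = 171/380 = 0.45, a_21 = 171/380 = 0.45
  a_12 = 186/620 = 0.30, a_22 = 248/620 = 0.40
I − A =
  [   0.55    -0.30]
  [  -0.45     0.60]
det(I−A) = (0.55)(0.60) − (-0.30)(-0.45) = 0.1950
adj(I−A) = [[0.60, 0.30], [0.45, 0.55]]
(I − A)⁻¹ = adj(I−A) / det(I−A) ≈
  [   3.0769     1.5385]
  [   2.3077     2.8205]
Δx = (I − A)⁻¹ Δd with Δd having +40 in the Services component and 0 elsewhere.
So Δx_1 = L_12 · (+40), where L_12 = adj(I−A)_12 / det(I−A) = 0.30 / 0.1950.
Δx_1 = 0.30 × (+40) / 0.1950 = 12.00 / 0.1950 ≈ 61.54.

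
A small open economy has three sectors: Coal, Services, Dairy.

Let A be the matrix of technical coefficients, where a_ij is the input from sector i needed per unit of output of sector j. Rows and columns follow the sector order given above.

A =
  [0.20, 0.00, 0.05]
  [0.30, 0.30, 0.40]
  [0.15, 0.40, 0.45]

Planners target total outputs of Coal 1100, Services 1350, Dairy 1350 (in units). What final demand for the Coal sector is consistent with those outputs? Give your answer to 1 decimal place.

I − A =
  [   0.80     0.00    -0.05]
  [  -0.30     0.70    -0.40]
  [  -0.15    -0.40     0.55]
d = (I − A) x:
  d_C = (+0.80)·1100 + (+0.00)·1350 + (-0.05)·1350 = 812.5
  d_S = (-0.30)·1100 + (+0.70)·1350 + (-0.40)·1350 = 75.0
  d_D = (-0.15)·1100 + (-0.40)·1350 + (+0.55)·1350 = 37.5

d_C = 812.5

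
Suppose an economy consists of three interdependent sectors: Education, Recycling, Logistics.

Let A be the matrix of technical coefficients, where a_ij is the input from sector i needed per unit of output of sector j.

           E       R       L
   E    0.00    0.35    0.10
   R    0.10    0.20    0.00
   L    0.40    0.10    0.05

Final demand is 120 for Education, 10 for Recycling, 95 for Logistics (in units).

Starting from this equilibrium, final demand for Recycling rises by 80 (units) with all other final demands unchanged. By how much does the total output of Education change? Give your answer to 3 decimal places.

Δx_E = 39.495

I − A =
  [   1.00    -0.35    -0.10]
  [  -0.10     0.80     0.00]
  [  -0.40    -0.10     0.95]
Cofactors of I−A, C_ij = (−1)^(i+j)·(minor ij) (rows/columns in the sector order above):
  C_11 = (0.80)(0.95) − (0.00)(-0.10) = 0.7600
  C_12 = −[(-0.10)(0.95) − (0.00)(-0.40)] = 0.0950
  C_13 = (-0.10)(-0.10) − (0.80)(-0.40) = 0.3300
  C_21 = −[(-0.35)(0.95) − (-0.10)(-0.10)] = 0.3425
  C_22 = (1.00)(0.95) − (-0.10)(-0.40) = 0.9100
  C_23 = −[(1.00)(-0.10) − (-0.35)(-0.40)] = 0.2400
  C_31 = (-0.35)(0.00) − (-0.10)(0.80) = 0.0800
  C_32 = −[(1.00)(0.00) − (-0.10)(-0.10)] = 0.0100
  C_33 = (1.00)(0.80) − (-0.35)(-0.10) = 0.7650
det(I−A) = Σ_j (I−A)_1j·C_1j = (1.00)(0.7600) + (-0.35)(0.0950) + (-0.10)(0.3300) = 0.69375
adj(I−A) = Cᵀ =
  [ 0.7600   0.3425   0.0800]
  [ 0.0950   0.9100   0.0100]
  [ 0.3300   0.2400   0.7650]
(I − A)⁻¹ = adj(I−A) / det(I−A) ≈
  [   1.0955     0.4937     0.1153]
  [   0.1369     1.3117     0.0144]
  [   0.4757     0.3459     1.1027]
Δx = (I − A)⁻¹ Δd with Δd having +80 in the Recycling component and 0 elsewhere.
So Δx_E = L_ER · (+80), where L_ER = adj(I−A)_ER / det(I−A) = 0.3425 / 0.69375.
Δx_E = 0.3425 × (+80) / 0.69375 = 27.40 / 0.69375 ≈ 39.495.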